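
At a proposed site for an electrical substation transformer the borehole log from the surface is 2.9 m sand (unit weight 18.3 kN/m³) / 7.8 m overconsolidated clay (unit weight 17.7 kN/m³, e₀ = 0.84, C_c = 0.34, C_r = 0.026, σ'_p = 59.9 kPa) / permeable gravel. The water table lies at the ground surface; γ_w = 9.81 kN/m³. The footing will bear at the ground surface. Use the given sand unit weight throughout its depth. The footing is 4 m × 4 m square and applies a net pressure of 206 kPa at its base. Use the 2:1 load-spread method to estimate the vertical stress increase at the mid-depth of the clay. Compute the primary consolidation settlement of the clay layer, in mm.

Mid-depth of clay below the ground surface: z = 2.9 + 7.8/2 = 6.8 m.
Total vertical stress at mid-clay: σ_v = 18.3×2.9 + 17.7×3.9 = 122.1 kPa.
Pore pressure: u = 9.81×(6.8 − 0) = 66.708 kPa.
Initial effective stress: σ'_0 = σ_v − u = 122.1 − 66.708 = 55.392 kPa.
Stress increase at mid-clay by the 2:1 spreading method:
Δσ = qBL/((B+z)(L+z)) = 206×4×4/((4+6.8)(4+6.8)) = 28.258 kPa
Final effective stress: σ'_f = 55.392 + 28.258 = 83.65 kPa.
σ'_f = 83.65 > σ'_p = 59.9 kPa, so the stress path crosses the preconsolidation pressure — recompression up to σ'_p, then virgin compression beyond:
S_c = H/(1+e₀)·[C_r·log₁₀(σ'_p/σ'_0) + C_c·log₁₀(σ'_f/σ'_p)]
    = 7.8/1.84 × [0.026×log₁₀(59.9/55.392) + 0.34×log₁₀(83.65/59.9)]
    = 4.2391 × [0.00088347 + 0.049313] = 0.2128 m

S_c ≈ 213 mm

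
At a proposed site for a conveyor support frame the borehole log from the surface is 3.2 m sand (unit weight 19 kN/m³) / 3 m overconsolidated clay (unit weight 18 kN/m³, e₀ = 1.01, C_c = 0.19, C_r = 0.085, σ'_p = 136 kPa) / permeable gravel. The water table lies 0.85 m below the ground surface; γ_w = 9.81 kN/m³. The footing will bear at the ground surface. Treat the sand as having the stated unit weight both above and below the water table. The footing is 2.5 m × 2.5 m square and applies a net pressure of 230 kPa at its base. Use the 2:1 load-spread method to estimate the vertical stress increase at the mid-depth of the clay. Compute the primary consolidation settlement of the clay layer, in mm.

S_c ≈ 24.3 mm

Mid-depth of clay below the ground surface: z = 3.2 + 3/2 = 4.7 m.
Total vertical stress at mid-clay: σ_v = 19×3.2 + 18×1.5 = 87.8 kPa.
Pore pressure: u = 9.81×(4.7 − 0.85) = 37.769 kPa.
Initial effective stress: σ'_0 = σ_v − u = 87.8 − 37.769 = 50.031 kPa.
Stress increase at mid-clay by the 2:1 spreading method:
Δσ = qBL/((B+z)(L+z)) = 230×2.5×2.5/((2.5+4.7)(2.5+4.7)) = 27.73 kPa
Final effective stress: σ'_f = 50.031 + 27.73 = 77.761 kPa.
σ'_f = 77.761 ≤ σ'_p = 136 kPa, so the clay remains overconsolidated and only the recompression index applies:
S_c = C_r·H/(1+e₀)·log₁₀(σ'_f/σ'_0) = 0.085×3/2.01×log₁₀(77.761/50.031)
    = 0.12686 × 0.19152 = 0.0243 m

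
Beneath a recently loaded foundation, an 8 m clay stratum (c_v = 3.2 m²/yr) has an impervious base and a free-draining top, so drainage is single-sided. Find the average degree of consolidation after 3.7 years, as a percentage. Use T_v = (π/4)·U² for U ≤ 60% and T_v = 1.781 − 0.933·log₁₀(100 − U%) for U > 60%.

U ≈ 48.5 %

Drainage path length: H_d = H = 8 m (single drainage).
T_v = c_v·t/H_d² = 3.2×3.7/8² = 0.185.
T_v = 0.185 corresponds to the U ≤ 60% branch:
U = √(4T_v/π) = 0.4853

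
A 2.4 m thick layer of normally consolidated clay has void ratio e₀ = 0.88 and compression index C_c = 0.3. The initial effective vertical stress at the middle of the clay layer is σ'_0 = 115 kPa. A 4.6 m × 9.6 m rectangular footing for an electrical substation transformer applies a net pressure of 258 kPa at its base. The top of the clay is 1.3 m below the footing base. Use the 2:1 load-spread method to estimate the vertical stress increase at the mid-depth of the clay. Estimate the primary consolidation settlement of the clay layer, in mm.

S_c ≈ 128 mm

Mid-depth of clay below the footing base: z = 1.3 + 2.4/2 = 2.5 m.
Stress increase at mid-clay by the 2:1 spreading method:
Δσ = qBL/((B+z)(L+z)) = 258×4.6×9.6/((4.6+2.5)(9.6+2.5)) = 132.62 kPa
Final effective stress: σ'_f = σ'_0 + Δσ = 115 + 132.62 = 247.62 kPa.
Normally consolidated clay, so the full stress increment lies on the virgin compression line:
S_c = C_c·H/(1+e₀)·log₁₀(σ'_f/σ'_0) = 0.3×2.4/(1+0.88)×log₁₀(247.62/115)
    = 0.38298 × 0.33309 = 0.1276 m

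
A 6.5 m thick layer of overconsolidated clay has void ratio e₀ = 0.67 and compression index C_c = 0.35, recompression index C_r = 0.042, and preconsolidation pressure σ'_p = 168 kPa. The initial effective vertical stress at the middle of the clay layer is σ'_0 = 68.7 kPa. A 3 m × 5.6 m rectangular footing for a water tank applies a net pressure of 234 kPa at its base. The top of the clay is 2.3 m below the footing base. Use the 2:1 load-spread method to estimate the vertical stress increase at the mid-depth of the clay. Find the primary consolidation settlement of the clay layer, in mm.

Mid-depth of clay below the footing base: z = 2.3 + 6.5/2 = 5.55 m.
Stress increase at mid-clay by the 2:1 spreading method:
Δσ = qBL/((B+z)(L+z)) = 234×3×5.6/((3+5.55)(5.6+5.55)) = 41.237 kPa
Final effective stress: σ'_f = 68.7 + 41.237 = 109.94 kPa.
σ'_f = 109.94 ≤ σ'_p = 168 kPa, so the clay remains overconsolidated and only the recompression index applies:
S_c = C_r·H/(1+e₀)·log₁₀(σ'_f/σ'_0) = 0.042×6.5/1.67×log₁₀(109.94/68.7)
    = 0.16347 × 0.2042 = 0.03338 m

S_c ≈ 33.4 mm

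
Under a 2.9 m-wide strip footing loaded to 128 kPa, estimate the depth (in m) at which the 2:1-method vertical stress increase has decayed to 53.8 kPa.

z ≈ 4 m

2:1 spreading — at depth z the loaded area has grown by z in each plan dimension:
qB/(B+z) = Δσ_z ⇒ z = qB/Δσ_z − B = 128×2.9/53.8 − 2.9 = 4 m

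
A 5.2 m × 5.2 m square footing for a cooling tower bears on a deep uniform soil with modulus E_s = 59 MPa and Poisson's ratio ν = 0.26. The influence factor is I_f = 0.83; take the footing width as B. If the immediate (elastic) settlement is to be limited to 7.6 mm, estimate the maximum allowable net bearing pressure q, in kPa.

E_s = 59 MPa = 59000 kPa.
S_e = q·B·(1−ν²)/E_s · I_f  ⇒  q = S_e·E_s / (B·(1−ν²)·I_f).
q = 0.0076 × 59000 / (5.2 × 0.9324 × 0.83) = 111.4 kPa

q ≈ 111 kPa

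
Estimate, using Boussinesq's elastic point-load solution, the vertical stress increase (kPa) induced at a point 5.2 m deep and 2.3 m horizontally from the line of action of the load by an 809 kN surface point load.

Boussinesq vertical stress below a point load on an elastic half-space:
Δσ_z = 3P/(2πz²) · [1 + (r/z)²]^(−5/2)
r/z = 2.3/5.2 = 0.44231; [1+(r/z)²]^(−5/2) = 0.63974.
Δσ_z = 3×809/(2π×5.2²) × 0.63974 = 14.285 × 0.63974 = 9.139 kPa

Δσ_z ≈ 9.14 kPa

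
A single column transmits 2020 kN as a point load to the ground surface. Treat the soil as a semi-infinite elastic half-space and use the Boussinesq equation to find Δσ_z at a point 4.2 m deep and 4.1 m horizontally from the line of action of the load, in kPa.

Δσ_z ≈ 10.3 kPa

Boussinesq vertical stress below a point load on an elastic half-space:
Δσ_z = 3P/(2πz²) · [1 + (r/z)²]^(−5/2)
r/z = 4.1/4.2 = 0.97619; [1+(r/z)²]^(−5/2) = 0.18762.
Δσ_z = 3×2020/(2π×4.2²) × 0.18762 = 54.676 × 0.18762 = 10.26 kPa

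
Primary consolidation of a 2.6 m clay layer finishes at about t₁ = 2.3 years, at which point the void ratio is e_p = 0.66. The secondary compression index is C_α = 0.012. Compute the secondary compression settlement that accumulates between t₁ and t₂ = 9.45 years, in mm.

S_s ≈ 11.5 mm

Secondary compression: S_s = C_α·H/(1+e_p)·log₁₀(t₂/t₁)
S_s = 0.012×2.6/(1+0.66)×log₁₀(9.45/2.3)
    = 0.0188 × 0.6137 = 0.01153 m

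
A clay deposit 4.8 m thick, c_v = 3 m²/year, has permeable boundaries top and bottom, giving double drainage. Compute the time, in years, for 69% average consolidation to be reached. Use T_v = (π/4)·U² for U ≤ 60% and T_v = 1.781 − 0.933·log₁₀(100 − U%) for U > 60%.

t ≈ 0.748 years

Drainage path length: H_d = H/2 = 2.4 m (double drainage).
U > 60%: T_v = 1.781 − 0.933·log₁₀(100 − 69) = 0.38956.
t = T_v·H_d²/c_v = 0.38956×2.4²/3 = 0.748 years.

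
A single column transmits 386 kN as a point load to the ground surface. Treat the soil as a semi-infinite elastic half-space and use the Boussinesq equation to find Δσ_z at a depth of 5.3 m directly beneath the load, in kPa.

Boussinesq vertical stress below a point load on an elastic half-space:
Δσ_z = 3P/(2πz²) · [1 + (r/z)²]^(−5/2)
r/z = 0/5.3 = 0; [1+(r/z)²]^(−5/2) = 1.
Δσ_z = 3×386/(2π×5.3²) × 1 = 6.5611 × 1 = 6.561 kPa

Δσ_z ≈ 6.56 kPa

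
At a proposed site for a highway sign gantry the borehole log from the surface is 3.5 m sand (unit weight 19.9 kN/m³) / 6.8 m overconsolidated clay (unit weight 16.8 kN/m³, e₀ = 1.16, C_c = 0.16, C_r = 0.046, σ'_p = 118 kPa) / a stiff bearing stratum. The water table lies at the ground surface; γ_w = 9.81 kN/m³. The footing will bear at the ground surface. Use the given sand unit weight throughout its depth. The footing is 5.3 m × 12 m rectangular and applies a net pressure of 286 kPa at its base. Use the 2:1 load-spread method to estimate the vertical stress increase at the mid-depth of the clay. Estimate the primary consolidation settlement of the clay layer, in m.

Mid-depth of clay below the ground surface: z = 3.5 + 6.8/2 = 6.9 m.
Total vertical stress at mid-clay: σ_v = 19.9×3.5 + 16.8×3.4 = 126.77 kPa.
Pore pressure: u = 9.81×(6.9 − 0) = 67.689 kPa.
Initial effective stress: σ'_0 = σ_v − u = 126.77 − 67.689 = 59.081 kPa.
Stress increase at mid-clay by the 2:1 spreading method:
Δσ = qBL/((B+z)(L+z)) = 286×5.3×12/((5.3+6.9)(12+6.9)) = 78.886 kPa
Final effective stress: σ'_f = 59.081 + 78.886 = 137.97 kPa.
σ'_f = 137.97 > σ'_p = 118 kPa, so the stress path crosses the preconsolidation pressure — recompression up to σ'_p, then virgin compression beyond:
S_c = H/(1+e₀)·[C_r·log₁₀(σ'_p/σ'_0) + C_c·log₁₀(σ'_f/σ'_p)]
    = 6.8/2.16 × [0.046×log₁₀(118/59.081) + 0.16×log₁₀(137.97/118)]
    = 3.1481 × [0.01382 + 0.010864] = 0.07771 m

S_c ≈ 0.0777 m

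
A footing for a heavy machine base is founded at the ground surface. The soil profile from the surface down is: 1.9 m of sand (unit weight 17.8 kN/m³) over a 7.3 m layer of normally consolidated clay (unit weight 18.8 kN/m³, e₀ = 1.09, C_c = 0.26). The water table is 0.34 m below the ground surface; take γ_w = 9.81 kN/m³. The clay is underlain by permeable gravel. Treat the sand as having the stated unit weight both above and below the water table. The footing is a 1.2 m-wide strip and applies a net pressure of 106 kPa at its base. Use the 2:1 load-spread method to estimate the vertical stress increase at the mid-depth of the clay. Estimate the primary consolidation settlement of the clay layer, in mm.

S_c ≈ 123 mm

Mid-depth of clay below the ground surface: z = 1.9 + 7.3/2 = 5.55 m.
Total vertical stress at mid-clay: σ_v = 17.8×1.9 + 18.8×3.65 = 102.44 kPa.
Pore pressure: u = 9.81×(5.55 − 0.34) = 51.11 kPa.
Initial effective stress: σ'_0 = σ_v − u = 102.44 − 51.11 = 51.33 kPa.
Stress increase at mid-clay by the 2:1 spreading method:
Δσ = qB/(B+z) = 106×1.2/(1.2+5.55) = 18.844 kPa
Final effective stress: σ'_f = σ'_0 + Δσ = 51.33 + 18.844 = 70.174 kPa.
Normally consolidated clay, so the full stress increment lies on the virgin compression line:
S_c = C_c·H/(1+e₀)·log₁₀(σ'_f/σ'_0) = 0.26×7.3/(1+1.09)×log₁₀(70.174/51.33)
    = 0.90813 × 0.1358 = 0.1233 m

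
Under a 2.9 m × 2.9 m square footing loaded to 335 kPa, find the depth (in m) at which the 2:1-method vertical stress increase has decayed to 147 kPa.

z ≈ 1.48 m

2:1 spreading — at depth z the loaded area has grown by z in each plan dimension:
qB²/(B+z)² = Δσ_z ⇒ z = B(√(q/Δσ_z) − 1) = 2.9×(√(335/147) − 1) = 1.478 m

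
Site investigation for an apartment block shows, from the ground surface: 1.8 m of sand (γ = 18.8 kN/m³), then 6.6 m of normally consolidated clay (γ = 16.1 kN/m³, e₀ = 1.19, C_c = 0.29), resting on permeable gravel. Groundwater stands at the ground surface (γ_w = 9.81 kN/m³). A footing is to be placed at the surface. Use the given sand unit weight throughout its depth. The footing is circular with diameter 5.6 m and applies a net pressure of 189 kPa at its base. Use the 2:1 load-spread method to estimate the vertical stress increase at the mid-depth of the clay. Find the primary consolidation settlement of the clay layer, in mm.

S_c ≈ 333 mm

Mid-depth of clay below the ground surface: z = 1.8 + 6.6/2 = 5.1 m.
Total vertical stress at mid-clay: σ_v = 18.8×1.8 + 16.1×3.3 = 86.97 kPa.
Pore pressure: u = 9.81×(5.1 − 0) = 50.031 kPa.
Initial effective stress: σ'_0 = σ_v − u = 86.97 − 50.031 = 36.939 kPa.
Stress increase at mid-clay by the 2:1 spreading method:
Δσ ≈ qD²/(D+z)² = 189×5.6²/(5.6+5.1)² = 51.769 kPa
Final effective stress: σ'_f = σ'_0 + Δσ = 36.939 + 51.769 = 88.708 kPa.
Normally consolidated clay, so the full stress increment lies on the virgin compression line:
S_c = C_c·H/(1+e₀)·log₁₀(σ'_f/σ'_0) = 0.29×6.6/(1+1.19)×log₁₀(88.708/36.939)
    = 0.87397 × 0.38048 = 0.3325 m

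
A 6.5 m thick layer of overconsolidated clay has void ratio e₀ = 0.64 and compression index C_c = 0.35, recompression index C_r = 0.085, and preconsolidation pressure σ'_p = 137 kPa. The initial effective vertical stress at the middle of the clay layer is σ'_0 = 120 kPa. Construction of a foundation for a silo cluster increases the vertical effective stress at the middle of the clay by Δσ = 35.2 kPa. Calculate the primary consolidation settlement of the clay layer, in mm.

Final effective stress: σ'_f = 120 + 35.2 = 155.2 kPa.
σ'_f = 155.2 > σ'_p = 137 kPa, so the stress path crosses the preconsolidation pressure — recompression up to σ'_p, then virgin compression beyond:
S_c = H/(1+e₀)·[C_r·log₁₀(σ'_p/σ'_0) + C_c·log₁₀(σ'_f/σ'_p)]
    = 6.5/1.64 × [0.085×log₁₀(137/120) + 0.35×log₁₀(155.2/137)]
    = 3.9634 × [0.0048908 + 0.01896] = 0.09453 m

S_c ≈ 94.5 mm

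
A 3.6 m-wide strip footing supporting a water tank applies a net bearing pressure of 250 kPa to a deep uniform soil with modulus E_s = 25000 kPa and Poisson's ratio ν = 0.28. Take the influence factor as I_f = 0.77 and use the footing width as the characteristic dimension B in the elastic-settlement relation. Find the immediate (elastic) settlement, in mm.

Immediate (elastic) settlement: S_e = q·B·(1−ν²)/E_s · I_f.
S_e = 250 × 3.6 × (1 − 0.28²) / 25000 × 0.77
    = 250 × 3.6 × 0.9216 / 25000 × 0.77
    = 0.02555 m = 25.55 mm

S_e ≈ 25.5 mm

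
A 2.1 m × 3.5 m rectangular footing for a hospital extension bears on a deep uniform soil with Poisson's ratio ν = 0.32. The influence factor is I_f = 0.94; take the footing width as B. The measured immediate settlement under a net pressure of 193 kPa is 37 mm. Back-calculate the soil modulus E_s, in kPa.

E_s ≈ 9240 kPa

S_e = q·B·(1−ν²)/E_s · I_f  ⇒  E_s = q·B·(1−ν²)·I_f / S_e.
E_s = 193 × 2.1 × 0.8976 × 0.94 / 0.037 = 9242 kPa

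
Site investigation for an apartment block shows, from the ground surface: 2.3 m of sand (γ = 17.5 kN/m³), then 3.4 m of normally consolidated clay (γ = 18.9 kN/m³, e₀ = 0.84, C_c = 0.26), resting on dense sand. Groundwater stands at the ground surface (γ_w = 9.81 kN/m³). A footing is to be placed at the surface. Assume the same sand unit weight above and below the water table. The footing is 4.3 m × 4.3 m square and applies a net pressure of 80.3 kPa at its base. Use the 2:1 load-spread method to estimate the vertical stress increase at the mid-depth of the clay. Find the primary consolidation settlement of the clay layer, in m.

S_c ≈ 0.105 m

Mid-depth of clay below the ground surface: z = 2.3 + 3.4/2 = 4 m.
Total vertical stress at mid-clay: σ_v = 17.5×2.3 + 18.9×1.7 = 72.38 kPa.
Pore pressure: u = 9.81×(4 − 0) = 39.24 kPa.
Initial effective stress: σ'_0 = σ_v − u = 72.38 − 39.24 = 33.14 kPa.
Stress increase at mid-clay by the 2:1 spreading method:
Δσ = qBL/((B+z)(L+z)) = 80.3×4.3×4.3/((4.3+4)(4.3+4)) = 21.552 kPa
Final effective stress: σ'_f = σ'_0 + Δσ = 33.14 + 21.552 = 54.692 kPa.
Normally consolidated clay, so the full stress increment lies on the virgin compression line:
S_c = C_c·H/(1+e₀)·log₁₀(σ'_f/σ'_0) = 0.26×3.4/(1+0.84)×log₁₀(54.692/33.14)
    = 0.48043 × 0.21757 = 0.1045 m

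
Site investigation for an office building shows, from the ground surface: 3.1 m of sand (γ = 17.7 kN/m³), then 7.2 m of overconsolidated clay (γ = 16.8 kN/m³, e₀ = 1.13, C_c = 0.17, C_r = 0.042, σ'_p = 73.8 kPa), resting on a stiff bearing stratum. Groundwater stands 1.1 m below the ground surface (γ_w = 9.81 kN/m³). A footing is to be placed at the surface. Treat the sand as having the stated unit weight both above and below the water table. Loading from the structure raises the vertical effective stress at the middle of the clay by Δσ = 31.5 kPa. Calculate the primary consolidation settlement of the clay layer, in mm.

Mid-depth of clay below the ground surface: z = 3.1 + 7.2/2 = 6.7 m.
Total vertical stress at mid-clay: σ_v = 17.7×3.1 + 16.8×3.6 = 115.35 kPa.
Pore pressure: u = 9.81×(6.7 − 1.1) = 54.936 kPa.
Initial effective stress: σ'_0 = σ_v − u = 115.35 − 54.936 = 60.414 kPa.
Final effective stress: σ'_f = 60.414 + 31.5 = 91.914 kPa.
σ'_f = 91.914 > σ'_p = 73.8 kPa, so the stress path crosses the preconsolidation pressure — recompression up to σ'_p, then virgin compression beyond:
S_c = H/(1+e₀)·[C_r·log₁₀(σ'_p/σ'_0) + C_c·log₁₀(σ'_f/σ'_p)]
    = 7.2/2.13 × [0.042×log₁₀(73.8/60.414) + 0.17×log₁₀(91.914/73.8)]
    = 3.3803 × [0.0036506 + 0.016205] = 0.06712 m

S_c ≈ 67.1 mm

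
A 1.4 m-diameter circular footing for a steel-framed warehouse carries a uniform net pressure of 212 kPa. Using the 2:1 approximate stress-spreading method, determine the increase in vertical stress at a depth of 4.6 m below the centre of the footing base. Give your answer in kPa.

Δσ_z ≈ 11.5 kPa

By the 2:1 method the load spreads at 1 horizontal : 2 vertical, so at depth z the loaded area has grown by z in each plan dimension:
Δσ ≈ qD²/(D+z)² = 212×1.4²/(1.4+4.6)² = 11.542 kPa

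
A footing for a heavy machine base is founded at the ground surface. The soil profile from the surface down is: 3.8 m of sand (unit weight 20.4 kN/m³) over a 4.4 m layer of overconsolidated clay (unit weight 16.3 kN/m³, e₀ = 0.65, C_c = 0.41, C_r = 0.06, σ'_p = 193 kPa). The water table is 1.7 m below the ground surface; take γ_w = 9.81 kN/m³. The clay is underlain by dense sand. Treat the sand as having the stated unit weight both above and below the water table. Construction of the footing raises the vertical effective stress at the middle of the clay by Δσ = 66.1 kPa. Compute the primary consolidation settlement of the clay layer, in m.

S_c ≈ 0.0456 m

Mid-depth of clay below the ground surface: z = 3.8 + 4.4/2 = 6 m.
Total vertical stress at mid-clay: σ_v = 20.4×3.8 + 16.3×2.2 = 113.38 kPa.
Pore pressure: u = 9.81×(6 − 1.7) = 42.183 kPa.
Initial effective stress: σ'_0 = σ_v − u = 113.38 − 42.183 = 71.197 kPa.
Final effective stress: σ'_f = 71.197 + 66.1 = 137.3 kPa.
σ'_f = 137.3 ≤ σ'_p = 193 kPa, so the clay remains overconsolidated and only the recompression index applies:
S_c = C_r·H/(1+e₀)·log₁₀(σ'_f/σ'_0) = 0.06×4.4/1.65×log₁₀(137.3/71.197)
    = 0.16 × 0.28521 = 0.04563 m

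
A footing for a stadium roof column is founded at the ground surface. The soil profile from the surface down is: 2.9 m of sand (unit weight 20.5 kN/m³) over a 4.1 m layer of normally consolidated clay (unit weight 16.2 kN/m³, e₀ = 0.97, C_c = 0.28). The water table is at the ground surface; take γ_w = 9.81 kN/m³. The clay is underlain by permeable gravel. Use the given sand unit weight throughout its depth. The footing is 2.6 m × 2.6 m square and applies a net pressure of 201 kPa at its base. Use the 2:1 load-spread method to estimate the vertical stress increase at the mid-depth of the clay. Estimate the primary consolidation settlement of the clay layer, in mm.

S_c ≈ 109 mm

Mid-depth of clay below the ground surface: z = 2.9 + 4.1/2 = 4.95 m.
Total vertical stress at mid-clay: σ_v = 20.5×2.9 + 16.2×2.05 = 92.66 kPa.
Pore pressure: u = 9.81×(4.95 − 0) = 48.56 kPa.
Initial effective stress: σ'_0 = σ_v − u = 92.66 − 48.56 = 44.1 kPa.
Stress increase at mid-clay by the 2:1 spreading method:
Δσ = qBL/((B+z)(L+z)) = 201×2.6×2.6/((2.6+4.95)(2.6+4.95)) = 23.837 kPa
Final effective stress: σ'_f = σ'_0 + Δσ = 44.1 + 23.837 = 67.937 kPa.
Normally consolidated clay, so the full stress increment lies on the virgin compression line:
S_c = C_c·H/(1+e₀)·log₁₀(σ'_f/σ'_0) = 0.28×4.1/(1+0.97)×log₁₀(67.937/44.1)
    = 0.58274 × 0.18767 = 0.1094 m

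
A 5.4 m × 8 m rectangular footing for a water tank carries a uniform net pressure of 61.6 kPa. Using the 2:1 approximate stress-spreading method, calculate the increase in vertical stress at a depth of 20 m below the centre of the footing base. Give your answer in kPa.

By the 2:1 method the load spreads at 1 horizontal : 2 vertical, so at depth z the loaded area has grown by z in each plan dimension:
Δσ = qBL/((B+z)(L+z)) = 61.6×5.4×8/((5.4+20)(8+20)) = 3.7417 kPa

Δσ_z ≈ 3.74 kPa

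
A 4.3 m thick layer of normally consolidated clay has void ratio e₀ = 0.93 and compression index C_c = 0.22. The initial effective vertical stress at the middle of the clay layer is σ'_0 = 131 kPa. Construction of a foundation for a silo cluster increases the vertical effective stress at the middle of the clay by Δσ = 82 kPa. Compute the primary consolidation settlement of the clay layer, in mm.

S_c ≈ 103 mm

Final effective stress: σ'_f = σ'_0 + Δσ = 131 + 82 = 213 kPa.
Normally consolidated clay, so the full stress increment lies on the virgin compression line:
S_c = C_c·H/(1+e₀)·log₁₀(σ'_f/σ'_0) = 0.22×4.3/(1+0.93)×log₁₀(213/131)
    = 0.49016 × 0.21111 = 0.1035 m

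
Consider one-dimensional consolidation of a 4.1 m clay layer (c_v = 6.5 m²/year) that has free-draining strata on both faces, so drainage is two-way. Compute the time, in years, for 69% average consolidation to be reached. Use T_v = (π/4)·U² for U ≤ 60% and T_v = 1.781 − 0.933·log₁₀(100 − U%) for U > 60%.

t ≈ 0.252 years

Drainage path length: H_d = H/2 = 2.05 m (double drainage).
U > 60%: T_v = 1.781 − 0.933·log₁₀(100 − 69) = 0.38956.
t = T_v·H_d²/c_v = 0.38956×2.05²/6.5 = 0.2519 years.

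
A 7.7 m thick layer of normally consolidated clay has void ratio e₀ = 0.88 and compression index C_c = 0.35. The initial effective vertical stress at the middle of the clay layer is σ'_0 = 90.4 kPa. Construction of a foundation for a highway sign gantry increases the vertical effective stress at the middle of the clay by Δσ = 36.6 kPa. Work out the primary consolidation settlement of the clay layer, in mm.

S_c ≈ 212 mm

Final effective stress: σ'_f = σ'_0 + Δσ = 90.4 + 36.6 = 127 kPa.
Normally consolidated clay, so the full stress increment lies on the virgin compression line:
S_c = C_c·H/(1+e₀)·log₁₀(σ'_f/σ'_0) = 0.35×7.7/(1+0.88)×log₁₀(127/90.4)
    = 1.4335 × 0.14764 = 0.2116 m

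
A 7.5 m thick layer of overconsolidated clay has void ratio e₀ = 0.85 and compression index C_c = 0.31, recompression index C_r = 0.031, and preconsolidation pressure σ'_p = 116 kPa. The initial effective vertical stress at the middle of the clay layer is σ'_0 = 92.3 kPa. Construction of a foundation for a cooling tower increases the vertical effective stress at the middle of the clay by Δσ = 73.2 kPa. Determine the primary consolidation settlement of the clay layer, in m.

Final effective stress: σ'_f = 92.3 + 73.2 = 165.5 kPa.
σ'_f = 165.5 > σ'_p = 116 kPa, so the stress path crosses the preconsolidation pressure — recompression up to σ'_p, then virgin compression beyond:
S_c = H/(1+e₀)·[C_r·log₁₀(σ'_p/σ'_0) + C_c·log₁₀(σ'_f/σ'_p)]
    = 7.5/1.85 × [0.031×log₁₀(116/92.3) + 0.31×log₁₀(165.5/116)]
    = 4.0541 × [0.0030769 + 0.047845] = 0.2064 m

S_c ≈ 0.206 m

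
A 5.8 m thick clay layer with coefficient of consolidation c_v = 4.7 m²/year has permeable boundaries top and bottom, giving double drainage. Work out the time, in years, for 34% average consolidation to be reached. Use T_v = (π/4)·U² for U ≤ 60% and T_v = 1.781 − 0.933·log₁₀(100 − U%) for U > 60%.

t ≈ 0.162 years

Drainage path length: H_d = H/2 = 2.9 m (double drainage).
U ≤ 60%: T_v = (π/4)·U² = (π/4)×0.34² = 0.090792.
t = T_v·H_d²/c_v = 0.090792×2.9²/4.7 = 0.1625 years.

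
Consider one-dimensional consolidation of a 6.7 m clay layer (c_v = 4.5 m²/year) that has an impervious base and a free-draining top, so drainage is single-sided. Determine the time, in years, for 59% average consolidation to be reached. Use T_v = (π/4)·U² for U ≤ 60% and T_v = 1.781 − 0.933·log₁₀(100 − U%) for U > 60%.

Drainage path length: H_d = H = 6.7 m (single drainage).
U ≤ 60%: T_v = (π/4)·U² = (π/4)×0.59² = 0.2734.
t = T_v·H_d²/c_v = 0.2734×6.7²/4.5 = 2.727 years.

t ≈ 2.73 years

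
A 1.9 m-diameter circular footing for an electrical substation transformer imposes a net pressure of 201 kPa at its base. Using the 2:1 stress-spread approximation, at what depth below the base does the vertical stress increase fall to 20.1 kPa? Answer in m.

z ≈ 4.11 m

2:1 spreading — at depth z the loaded area has grown by z in each plan dimension:
qD²/(D+z)² = Δσ_z ⇒ z = D(√(q/Δσ_z) − 1) = 1.9×(√(201/20.1) − 1) = 4.108 m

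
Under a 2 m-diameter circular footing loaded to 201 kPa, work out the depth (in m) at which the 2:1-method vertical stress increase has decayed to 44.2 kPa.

2:1 spreading — at depth z the loaded area has grown by z in each plan dimension:
qD²/(D+z)² = Δσ_z ⇒ z = D(√(q/Δσ_z) − 1) = 2×(√(201/44.2) − 1) = 2.265 m

z ≈ 2.26 m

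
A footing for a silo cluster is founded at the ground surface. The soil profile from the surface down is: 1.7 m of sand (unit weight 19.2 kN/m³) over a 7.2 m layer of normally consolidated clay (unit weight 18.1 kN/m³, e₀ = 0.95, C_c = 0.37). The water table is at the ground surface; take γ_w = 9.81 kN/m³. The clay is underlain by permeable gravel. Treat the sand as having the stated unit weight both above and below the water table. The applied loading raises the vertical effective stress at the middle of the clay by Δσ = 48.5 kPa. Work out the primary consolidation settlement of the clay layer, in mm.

Mid-depth of clay below the ground surface: z = 1.7 + 7.2/2 = 5.3 m.
Total vertical stress at mid-clay: σ_v = 19.2×1.7 + 18.1×3.6 = 97.8 kPa.
Pore pressure: u = 9.81×(5.3 − 0) = 51.993 kPa.
Initial effective stress: σ'_0 = σ_v − u = 97.8 − 51.993 = 45.807 kPa.
Final effective stress: σ'_f = σ'_0 + Δσ = 45.807 + 48.5 = 94.307 kPa.
Normally consolidated clay, so the full stress increment lies on the virgin compression line:
S_c = C_c·H/(1+e₀)·log₁₀(σ'_f/σ'_0) = 0.37×7.2/(1+0.95)×log₁₀(94.307/45.807)
    = 1.3662 × 0.31361 = 0.4285 m

S_c ≈ 428 mm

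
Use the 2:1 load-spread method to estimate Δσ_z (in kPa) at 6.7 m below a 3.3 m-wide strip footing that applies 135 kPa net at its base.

Δσ_z ≈ 44.5 kPa

By the 2:1 method the load spreads at 1 horizontal : 2 vertical, so at depth z the loaded area has grown by z in each plan dimension:
Δσ = qB/(B+z) = 135×3.3/(3.3+6.7) = 44.55 kPa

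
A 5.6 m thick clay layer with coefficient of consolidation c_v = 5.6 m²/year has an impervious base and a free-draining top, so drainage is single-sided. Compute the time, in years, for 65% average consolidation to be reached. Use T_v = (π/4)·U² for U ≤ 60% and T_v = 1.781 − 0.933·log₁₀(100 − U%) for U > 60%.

t ≈ 1.91 years

Drainage path length: H_d = H = 5.6 m (single drainage).
U > 60%: T_v = 1.781 − 0.933·log₁₀(100 − 65) = 0.34038.
t = T_v·H_d²/c_v = 0.34038×5.6²/5.6 = 1.906 years.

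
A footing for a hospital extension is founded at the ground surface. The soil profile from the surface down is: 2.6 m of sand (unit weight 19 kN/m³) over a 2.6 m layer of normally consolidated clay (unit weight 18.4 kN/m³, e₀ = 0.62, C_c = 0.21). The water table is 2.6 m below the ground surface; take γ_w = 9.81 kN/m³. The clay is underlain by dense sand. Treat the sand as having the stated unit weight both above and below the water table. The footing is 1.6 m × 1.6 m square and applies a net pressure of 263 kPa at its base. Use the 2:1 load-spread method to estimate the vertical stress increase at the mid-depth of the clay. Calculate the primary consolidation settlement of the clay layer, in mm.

S_c ≈ 45.8 mm

Mid-depth of clay below the ground surface: z = 2.6 + 2.6/2 = 3.9 m.
Total vertical stress at mid-clay: σ_v = 19×2.6 + 18.4×1.3 = 73.32 kPa.
Pore pressure: u = 9.81×(3.9 − 2.6) = 12.753 kPa.
Initial effective stress: σ'_0 = σ_v − u = 73.32 − 12.753 = 60.567 kPa.
Stress increase at mid-clay by the 2:1 spreading method:
Δσ = qBL/((B+z)(L+z)) = 263×1.6×1.6/((1.6+3.9)(1.6+3.9)) = 22.257 kPa
Final effective stress: σ'_f = σ'_0 + Δσ = 60.567 + 22.257 = 82.824 kPa.
Normally consolidated clay, so the full stress increment lies on the virgin compression line:
S_c = C_c·H/(1+e₀)·log₁₀(σ'_f/σ'_0) = 0.21×2.6/(1+0.62)×log₁₀(82.824/60.567)
    = 0.33704 × 0.13592 = 0.04581 m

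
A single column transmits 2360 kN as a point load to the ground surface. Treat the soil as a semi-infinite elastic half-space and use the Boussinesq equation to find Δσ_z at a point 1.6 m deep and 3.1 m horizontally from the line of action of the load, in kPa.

Δσ_z ≈ 8.93 kPa

Boussinesq vertical stress below a point load on an elastic half-space:
Δσ_z = 3P/(2πz²) · [1 + (r/z)²]^(−5/2)
r/z = 3.1/1.6 = 1.9375; [1+(r/z)²]^(−5/2) = 0.020294.
Δσ_z = 3×2360/(2π×1.6²) × 0.020294 = 440.16 × 0.020294 = 8.933 kPa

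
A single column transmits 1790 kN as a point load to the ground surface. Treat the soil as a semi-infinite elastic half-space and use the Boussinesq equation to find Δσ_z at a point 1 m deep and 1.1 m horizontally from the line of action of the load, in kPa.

Boussinesq vertical stress below a point load on an elastic half-space:
Δσ_z = 3P/(2πz²) · [1 + (r/z)²]^(−5/2)
r/z = 1.1/1 = 1.1; [1+(r/z)²]^(−5/2) = 0.13773.
Δσ_z = 3×1790/(2π×1²) × 0.13773 = 854.66 × 0.13773 = 117.7 kPa

Δσ_z ≈ 118 kPa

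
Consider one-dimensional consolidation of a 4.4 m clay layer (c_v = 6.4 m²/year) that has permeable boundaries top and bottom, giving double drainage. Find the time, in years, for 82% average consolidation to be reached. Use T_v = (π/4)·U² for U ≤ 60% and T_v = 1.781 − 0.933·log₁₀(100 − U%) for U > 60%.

Drainage path length: H_d = H/2 = 2.2 m (double drainage).
U > 60%: T_v = 1.781 − 0.933·log₁₀(100 − 82) = 0.60983.
t = T_v·H_d²/c_v = 0.60983×2.2²/6.4 = 0.4612 years.

t ≈ 0.461 years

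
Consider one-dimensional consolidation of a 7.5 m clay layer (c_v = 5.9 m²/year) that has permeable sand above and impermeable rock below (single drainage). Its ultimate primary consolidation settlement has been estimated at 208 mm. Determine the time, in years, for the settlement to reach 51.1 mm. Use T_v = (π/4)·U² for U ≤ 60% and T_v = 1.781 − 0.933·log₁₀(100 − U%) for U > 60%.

Drainage path length: H_d = H = 7.5 m (single drainage).
U = S(t)/S_ult = 51.1/208 = 0.2457.
U ≤ 60%: T_v = (π/4)·U² = (π/4)×0.24567² = 0.047403.
t = T_v·H_d²/c_v = 0.047403×7.5²/5.9 = 0.4519 years.

t ≈ 0.452 years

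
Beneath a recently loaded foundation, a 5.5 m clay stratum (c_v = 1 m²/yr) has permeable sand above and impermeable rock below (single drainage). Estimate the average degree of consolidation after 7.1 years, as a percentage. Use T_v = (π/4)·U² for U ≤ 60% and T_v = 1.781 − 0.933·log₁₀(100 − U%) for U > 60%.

Drainage path length: H_d = H = 5.5 m (single drainage).
T_v = c_v·t/H_d² = 1×7.1/5.5² = 0.23471.
T_v = 0.23471 corresponds to the U ≤ 60% branch:
U = √(4T_v/π) = 0.5467

U ≈ 54.7 %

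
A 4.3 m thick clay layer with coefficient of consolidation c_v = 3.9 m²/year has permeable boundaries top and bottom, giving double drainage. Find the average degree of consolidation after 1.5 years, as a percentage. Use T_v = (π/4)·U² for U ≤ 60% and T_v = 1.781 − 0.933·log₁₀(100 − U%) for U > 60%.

U ≈ 96.4 %

Drainage path length: H_d = H/2 = 2.15 m (double drainage).
T_v = c_v·t/H_d² = 3.9×1.5/2.15² = 1.2655.
T_v = 1.2655 corresponds to the U > 60% branch:
U = 1 − 10^((1.781 − T_v)/0.933)/100 = 0.9643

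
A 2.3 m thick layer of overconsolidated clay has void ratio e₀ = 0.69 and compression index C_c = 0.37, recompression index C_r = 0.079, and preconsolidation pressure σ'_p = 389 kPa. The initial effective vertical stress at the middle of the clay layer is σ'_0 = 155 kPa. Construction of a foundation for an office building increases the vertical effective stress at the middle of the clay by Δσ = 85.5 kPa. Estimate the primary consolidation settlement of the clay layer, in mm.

Final effective stress: σ'_f = 155 + 85.5 = 240.5 kPa.
σ'_f = 240.5 ≤ σ'_p = 389 kPa, so the clay remains overconsolidated and only the recompression index applies:
S_c = C_r·H/(1+e₀)·log₁₀(σ'_f/σ'_0) = 0.079×2.3/1.69×log₁₀(240.5/155)
    = 0.10751 × 0.19078 = 0.02051 m

S_c ≈ 20.5 mm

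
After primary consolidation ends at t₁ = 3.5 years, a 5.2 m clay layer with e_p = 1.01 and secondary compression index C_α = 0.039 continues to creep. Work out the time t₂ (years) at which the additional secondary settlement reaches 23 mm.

t₂ ≈ 5.92 years

S_s = C_α·H/(1+e_p)·log₁₀(t₂/t₁) ⇒ log₁₀(t₂/t₁) = S_s·(1+e_p)/(C_α·H).
log₁₀(t₂/t₁) = 0.023 × (1+1.01) / (0.039×5.2) = 0.228
t₂ = t₁ × 10^0.228 = 3.5 × 1.69 = 5.916 years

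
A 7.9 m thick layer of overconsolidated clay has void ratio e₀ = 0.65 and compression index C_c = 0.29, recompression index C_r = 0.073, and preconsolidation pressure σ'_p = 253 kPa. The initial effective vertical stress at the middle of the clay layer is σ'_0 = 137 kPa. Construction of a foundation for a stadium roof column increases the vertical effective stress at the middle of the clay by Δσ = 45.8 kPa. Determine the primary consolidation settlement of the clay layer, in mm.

Final effective stress: σ'_f = 137 + 45.8 = 182.8 kPa.
σ'_f = 182.8 ≤ σ'_p = 253 kPa, so the clay remains overconsolidated and only the recompression index applies:
S_c = C_r·H/(1+e₀)·log₁₀(σ'_f/σ'_0) = 0.073×7.9/1.65×log₁₀(182.8/137)
    = 0.34952 × 0.12526 = 0.04378 m

S_c ≈ 43.8 mm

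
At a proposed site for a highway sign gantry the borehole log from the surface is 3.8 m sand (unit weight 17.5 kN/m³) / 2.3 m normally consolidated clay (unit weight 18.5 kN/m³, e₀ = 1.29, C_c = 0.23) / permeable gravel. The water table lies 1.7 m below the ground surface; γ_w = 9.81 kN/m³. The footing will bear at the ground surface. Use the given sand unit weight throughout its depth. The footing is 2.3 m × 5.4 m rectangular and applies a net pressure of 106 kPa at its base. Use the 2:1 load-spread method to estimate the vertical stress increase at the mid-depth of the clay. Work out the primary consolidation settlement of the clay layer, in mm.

S_c ≈ 27.4 mm

Mid-depth of clay below the ground surface: z = 3.8 + 2.3/2 = 4.95 m.
Total vertical stress at mid-clay: σ_v = 17.5×3.8 + 18.5×1.15 = 87.775 kPa.
Pore pressure: u = 9.81×(4.95 − 1.7) = 31.883 kPa.
Initial effective stress: σ'_0 = σ_v − u = 87.775 − 31.883 = 55.892 kPa.
Stress increase at mid-clay by the 2:1 spreading method:
Δσ = qBL/((B+z)(L+z)) = 106×2.3×5.4/((2.3+4.95)(5.4+4.95)) = 17.545 kPa
Final effective stress: σ'_f = σ'_0 + Δσ = 55.892 + 17.545 = 73.437 kPa.
Normally consolidated clay, so the full stress increment lies on the virgin compression line:
S_c = C_c·H/(1+e₀)·log₁₀(σ'_f/σ'_0) = 0.23×2.3/(1+1.29)×log₁₀(73.437/55.892)
    = 0.231 × 0.11857 = 0.02739 m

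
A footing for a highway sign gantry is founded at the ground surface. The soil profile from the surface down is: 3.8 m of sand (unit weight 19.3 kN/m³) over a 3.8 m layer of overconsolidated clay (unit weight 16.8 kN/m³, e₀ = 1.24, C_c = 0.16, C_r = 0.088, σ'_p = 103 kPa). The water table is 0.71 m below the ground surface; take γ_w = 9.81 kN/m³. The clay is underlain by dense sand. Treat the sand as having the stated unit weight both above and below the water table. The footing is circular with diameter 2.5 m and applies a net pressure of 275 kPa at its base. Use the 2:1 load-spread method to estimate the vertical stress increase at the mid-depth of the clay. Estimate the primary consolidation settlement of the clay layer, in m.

S_c ≈ 0.0243 m

Mid-depth of clay below the ground surface: z = 3.8 + 3.8/2 = 5.7 m.
Total vertical stress at mid-clay: σ_v = 19.3×3.8 + 16.8×1.9 = 105.26 kPa.
Pore pressure: u = 9.81×(5.7 − 0.71) = 48.952 kPa.
Initial effective stress: σ'_0 = σ_v − u = 105.26 − 48.952 = 56.308 kPa.
Stress increase at mid-clay by the 2:1 spreading method:
Δσ ≈ qD²/(D+z)² = 275×2.5²/(2.5+5.7)² = 25.561 kPa
Final effective stress: σ'_f = 56.308 + 25.561 = 81.869 kPa.
σ'_f = 81.869 ≤ σ'_p = 103 kPa, so the clay remains overconsolidated and only the recompression index applies:
S_c = C_r·H/(1+e₀)·log₁₀(σ'_f/σ'_0) = 0.088×3.8/2.24×log₁₀(81.869/56.308)
    = 0.14928 × 0.16255 = 0.02427 m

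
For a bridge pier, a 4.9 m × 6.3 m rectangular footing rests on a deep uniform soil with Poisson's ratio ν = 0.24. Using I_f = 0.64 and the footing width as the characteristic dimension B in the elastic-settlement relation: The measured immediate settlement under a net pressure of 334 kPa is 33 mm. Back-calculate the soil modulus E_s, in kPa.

E_s ≈ 29900 kPa

S_e = q·B·(1−ν²)/E_s · I_f  ⇒  E_s = q·B·(1−ν²)·I_f / S_e.
E_s = 334 × 4.9 × 0.9424 × 0.64 / 0.033 = 29910 kPa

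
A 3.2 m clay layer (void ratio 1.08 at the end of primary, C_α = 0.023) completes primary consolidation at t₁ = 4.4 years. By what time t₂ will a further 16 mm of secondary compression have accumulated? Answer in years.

S_s = C_α·H/(1+e_p)·log₁₀(t₂/t₁) ⇒ log₁₀(t₂/t₁) = S_s·(1+e_p)/(C_α·H).
log₁₀(t₂/t₁) = 0.016 × (1+1.08) / (0.023×3.2) = 0.4522
t₂ = t₁ × 10^0.4522 = 4.4 × 2.833 = 12.46 years

t₂ ≈ 12.5 years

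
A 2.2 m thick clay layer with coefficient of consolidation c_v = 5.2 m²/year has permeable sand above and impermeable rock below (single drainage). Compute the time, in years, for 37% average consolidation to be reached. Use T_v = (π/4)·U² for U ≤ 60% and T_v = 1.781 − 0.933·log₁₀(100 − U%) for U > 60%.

Drainage path length: H_d = H = 2.2 m (single drainage).
U ≤ 60%: T_v = (π/4)·U² = (π/4)×0.37² = 0.10752.
t = T_v·H_d²/c_v = 0.10752×2.2²/5.2 = 0.1001 years.

t ≈ 0.1 years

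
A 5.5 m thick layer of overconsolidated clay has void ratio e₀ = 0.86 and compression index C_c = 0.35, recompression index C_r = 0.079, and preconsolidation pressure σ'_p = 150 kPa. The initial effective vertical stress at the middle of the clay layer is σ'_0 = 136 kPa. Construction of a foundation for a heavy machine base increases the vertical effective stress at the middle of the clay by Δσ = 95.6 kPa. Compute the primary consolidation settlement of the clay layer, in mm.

S_c ≈ 205 mm

Final effective stress: σ'_f = 136 + 95.6 = 231.6 kPa.
σ'_f = 231.6 > σ'_p = 150 kPa, so the stress path crosses the preconsolidation pressure — recompression up to σ'_p, then virgin compression beyond:
S_c = H/(1+e₀)·[C_r·log₁₀(σ'_p/σ'_0) + C_c·log₁₀(σ'_f/σ'_p)]
    = 5.5/1.86 × [0.079×log₁₀(150/136) + 0.35×log₁₀(231.6/150)]
    = 2.957 × [0.0033616 + 0.066027] = 0.2052 m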